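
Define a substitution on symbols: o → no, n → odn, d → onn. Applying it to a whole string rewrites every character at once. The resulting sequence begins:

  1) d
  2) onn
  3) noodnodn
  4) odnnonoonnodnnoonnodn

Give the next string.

φ(odnnonoonnodnnoonnodn) expands symbol-by-symbol to no onn odn odn no odn no no odn odn no onn odn odn no no odn odn no onn odn; joining the 21 pieces gives the next term.

noonnodnodnnoodnnonoodnodnnoonnodnodnnonoodnodnnoonnodn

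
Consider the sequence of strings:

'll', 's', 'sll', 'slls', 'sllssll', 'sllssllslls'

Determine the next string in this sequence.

Each term (from the third on) is the previous term followed by the one before it: term 3 = s·ll = sll.
Continuing: sllssllslls · sllssll gives term 7.

sllssllsllssllssll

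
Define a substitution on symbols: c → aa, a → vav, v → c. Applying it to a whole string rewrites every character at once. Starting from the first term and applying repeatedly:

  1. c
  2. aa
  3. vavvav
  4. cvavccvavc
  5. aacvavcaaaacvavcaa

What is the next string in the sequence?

φ(aacvavcaaaacvavcaa) expands symbol-by-symbol to vav vav aa c vav c aa vav vav vav vav aa c vav c aa vav vav; joining the 18 pieces gives the next term.

vavvavaacvavcaavavvavvavvavaacvavcaavavvav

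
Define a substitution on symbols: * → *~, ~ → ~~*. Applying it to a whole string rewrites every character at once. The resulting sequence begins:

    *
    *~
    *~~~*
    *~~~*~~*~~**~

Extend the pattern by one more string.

Rewriting the 13 symbols of *~~~*~~*~~**~ one by one yields *~ ~~* ~~* ~~* *~ ~~* ~~* *~ ~~* ~~* *~ *~ ~~*; concatenated:

*~~~*~~*~~**~~~*~~**~~~*~~**~*~~~*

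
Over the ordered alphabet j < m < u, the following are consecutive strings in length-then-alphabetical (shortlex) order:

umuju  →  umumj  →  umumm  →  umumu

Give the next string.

Find the rightmost character of umumu below u, bump it to the next letter, and reset everything to its right to j.

umuuj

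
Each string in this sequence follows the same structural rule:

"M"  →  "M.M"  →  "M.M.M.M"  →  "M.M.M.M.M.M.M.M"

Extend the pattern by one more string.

M.M.M.M.M.M.M.M.M.M.M.M.M.M.M.M

s(k+1) = s(k)·.·s(k) — each term doubles the last with '.' between the halves.
One more doubling of M.M.M.M.M.M.M.M gives the answer.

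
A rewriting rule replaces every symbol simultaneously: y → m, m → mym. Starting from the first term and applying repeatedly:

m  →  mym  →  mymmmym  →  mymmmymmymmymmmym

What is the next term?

mymmmymmymmymmmymmymmmymmymmmymmymmymmmym

φ(mymmmymmymmymmmym) expands symbol-by-symbol to mym m mym mym mym m mym mym m mym mym m mym mym mym m mym; joining the 17 pieces gives the next term.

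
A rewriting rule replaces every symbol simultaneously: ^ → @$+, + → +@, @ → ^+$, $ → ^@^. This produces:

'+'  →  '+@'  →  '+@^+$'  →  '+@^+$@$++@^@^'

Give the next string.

Replace each of the 13 characters of +@^+$@$++@^@^ in place — +@ ^+$ @$+ +@ ^@^ ^+$ ^@^ +@ +@ ^+$ @$+ ^+$ @$+ — and concatenate.

+@^+$@$++@^@^^+$^@^+@+@^+$@$+^+$@$+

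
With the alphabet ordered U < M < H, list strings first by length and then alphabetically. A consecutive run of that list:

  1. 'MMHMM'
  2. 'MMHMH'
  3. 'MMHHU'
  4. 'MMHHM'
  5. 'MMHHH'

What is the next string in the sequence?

MHUUU

Find the rightmost character of MMHHH below H, bump it to the next letter, and reset everything to its right to U.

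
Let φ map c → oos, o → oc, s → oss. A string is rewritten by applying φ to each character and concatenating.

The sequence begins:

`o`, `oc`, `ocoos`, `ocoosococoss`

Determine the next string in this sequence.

ocoosococossocoosocoosocossoss

Expanding ocoosococoss: o→oc, c→oos, o→oc, o→oc, s→oss, o→oc, c→oos, o→oc, c→oos, o→oc, s→oss, s→oss. Concatenated: oc oos oc oc oss oc oos oc oos oc oss oss.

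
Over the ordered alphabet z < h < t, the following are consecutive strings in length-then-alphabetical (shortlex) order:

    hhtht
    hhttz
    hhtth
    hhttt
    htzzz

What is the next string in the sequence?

Find the rightmost character of htzzz below t, bump it to the next letter, and reset everything to its right to z.

htzzh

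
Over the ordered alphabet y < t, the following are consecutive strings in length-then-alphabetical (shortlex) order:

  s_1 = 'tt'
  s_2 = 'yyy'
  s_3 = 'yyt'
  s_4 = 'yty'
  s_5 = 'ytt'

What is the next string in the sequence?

Find the rightmost character of ytt below t, bump it to the next letter, and reset everything to its right to y.

tyy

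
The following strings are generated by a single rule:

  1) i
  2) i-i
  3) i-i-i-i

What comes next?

Each string is two copies of the previous one joined by '-'.
Doubling i-i-i-i with '-' between the halves:

i-i-i-i-i-i-i-i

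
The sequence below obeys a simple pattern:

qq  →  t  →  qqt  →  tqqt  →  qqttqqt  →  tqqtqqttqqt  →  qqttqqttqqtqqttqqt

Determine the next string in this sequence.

This is a Fibonacci-style word recurrence s(k) = s(k−2)·s(k−1): e.g. qq·t = qqt.
So term 8 is tqqtqqttqqt·qqttqqttqqtqqttqqt.

tqqtqqttqqtqqttqqttqqtqqttqqt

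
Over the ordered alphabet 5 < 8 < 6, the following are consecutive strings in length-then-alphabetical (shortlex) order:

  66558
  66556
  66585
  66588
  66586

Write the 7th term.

Advancing 2 positions from 66586 through 66586 → 66565 reaches term 7.

66568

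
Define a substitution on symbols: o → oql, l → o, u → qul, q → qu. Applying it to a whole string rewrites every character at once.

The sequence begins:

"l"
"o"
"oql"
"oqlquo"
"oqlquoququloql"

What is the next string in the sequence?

Rewriting the 14 symbols of oqlquoququloql one by one yields oql qu o qu qul oql qu qul qu qul o oql qu o; concatenated:

oqlquoququloqlququlququlooqlquo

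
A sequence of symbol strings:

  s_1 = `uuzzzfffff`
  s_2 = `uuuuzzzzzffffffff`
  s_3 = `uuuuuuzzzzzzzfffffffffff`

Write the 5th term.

uuuuuuuuuuzzzzzzzzzzzfffffffffffffffff

Term n consists of 2n u's, followed by 2n+1 z's, followed by 3n+2 f's (n = 1, 2, …).
For term 5, n = 5, so the run lengths are 10, 11, 17.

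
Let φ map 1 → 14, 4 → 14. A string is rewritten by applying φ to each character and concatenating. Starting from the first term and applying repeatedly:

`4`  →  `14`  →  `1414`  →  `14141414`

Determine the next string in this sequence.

Apply φ to 14141414 symbol by symbol: 1→14, 4→14, 1→14, 4→14, 1→14, 4→14, 1→14, 4→14; joined: 14 14 14 14 14 14 14 14.

1414141414141414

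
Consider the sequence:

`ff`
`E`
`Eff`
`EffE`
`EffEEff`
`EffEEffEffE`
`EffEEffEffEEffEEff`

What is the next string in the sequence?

Each term (from the third on) is the previous term followed by the one before it: term 3 = E·ff = Eff.
So term 8 is EffEEffEffEEffEEff·EffEEffEffE.

EffEEffEffEEffEEffEffEEffEffE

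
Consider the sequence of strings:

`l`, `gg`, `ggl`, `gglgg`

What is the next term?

gglggggl

Each term (from the third on) is the previous term followed by the one before it: term 3 = gg·l = ggl.
The next term joins gglgg and ggl.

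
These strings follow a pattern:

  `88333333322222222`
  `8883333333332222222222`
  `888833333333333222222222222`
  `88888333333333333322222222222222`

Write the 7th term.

88888888333333333333333333322222222222222222222

Term n consists of n-1 8's, followed by 2n+1 3's, followed by 2n+2 2's, where the shown terms are n = 3, 4, 5, 6.
Setting n = 9 gives 8, 19, 20 characters in each block.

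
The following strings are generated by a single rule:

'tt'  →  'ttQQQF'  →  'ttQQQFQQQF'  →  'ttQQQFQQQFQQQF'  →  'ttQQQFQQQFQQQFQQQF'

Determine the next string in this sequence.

Every step adds QQQF to the end: s(k+1) = s(k)·QQQF.
Applying this once more to ttQQQFQQQFQQQFQQQF:

ttQQQFQQQFQQQFQQQFQQQF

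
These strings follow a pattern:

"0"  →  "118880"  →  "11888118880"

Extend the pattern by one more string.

Each term is the previous one with 11888 prepended.
So the next term is 11888·11888118880.

1188811888118880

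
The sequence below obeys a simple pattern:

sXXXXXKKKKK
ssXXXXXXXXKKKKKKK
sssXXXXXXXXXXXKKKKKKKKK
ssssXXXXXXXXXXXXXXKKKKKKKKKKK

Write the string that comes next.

sssssXXXXXXXXXXXXXXXXXKKKKKKKKKKKKK

Term n consists of n s's, followed by 3n+2 X's, followed by 2n+3 K's (n = 1, 2, …).
For the next term, n = 5, so the run lengths are 5, 17, 13.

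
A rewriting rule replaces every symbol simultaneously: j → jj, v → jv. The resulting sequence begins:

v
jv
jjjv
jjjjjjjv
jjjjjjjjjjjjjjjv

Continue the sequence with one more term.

Applying the rule to each of the 16 symbols of jjjjjjjjjjjjjjjv gives the pieces jj jj jj jj jj jj jj jj jj jj jj jj jj jj jj jv, which concatenate to the answer.

jjjjjjjjjjjjjjjjjjjjjjjjjjjjjjjv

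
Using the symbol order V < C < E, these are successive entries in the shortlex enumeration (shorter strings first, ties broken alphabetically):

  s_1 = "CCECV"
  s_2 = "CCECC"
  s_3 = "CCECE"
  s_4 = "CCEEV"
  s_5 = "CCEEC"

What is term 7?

Stepping forward 2 times from CCEEC: CCEEC → CCEEE, then the target.

CEVVV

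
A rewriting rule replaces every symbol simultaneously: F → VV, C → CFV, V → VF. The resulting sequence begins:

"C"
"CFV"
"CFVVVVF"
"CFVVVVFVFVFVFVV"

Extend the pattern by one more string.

Applying the rule to each of the 15 symbols of CFVVVVFVFVFVFVV gives the pieces CFV VV VF VF VF VF VV VF VV VF VV VF VV VF VF, which concatenate to the answer.

CFVVVVFVFVFVFVVVFVVVFVVVFVVVFVF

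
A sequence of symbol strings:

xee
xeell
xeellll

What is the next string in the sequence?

Every step adds ll to the end: s(k+1) = s(k)·ll.
Applying this once more to xeellll:

xeellllll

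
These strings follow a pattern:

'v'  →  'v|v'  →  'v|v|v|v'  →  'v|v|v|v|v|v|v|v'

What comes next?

s(k+1) = s(k)·|·s(k) — each term doubles the last with '|' between the halves.
One more doubling of v|v|v|v|v|v|v|v gives the answer.

v|v|v|v|v|v|v|v|v|v|v|v|v|v|v|v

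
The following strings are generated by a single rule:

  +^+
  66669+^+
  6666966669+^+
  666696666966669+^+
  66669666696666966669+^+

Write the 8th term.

66669666696666966669666696666966669+^+

Each term is the previous one with 66669 prepended.
From 66669666696666966669+^+, 3 further steps: 66669666696666966669+^+ → 6666966669666696666966669+^+ → 666696666966669666696666966669+^+ → (answer).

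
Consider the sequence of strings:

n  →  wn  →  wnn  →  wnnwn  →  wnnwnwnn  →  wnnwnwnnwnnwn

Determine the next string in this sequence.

This is a Fibonacci-style word recurrence s(k) = s(k−1)·s(k−2): e.g. wn·n = wnn.
The next term joins wnnwnwnnwnnwn and wnnwnwnn.

wnnwnwnnwnnwnwnnwnwnn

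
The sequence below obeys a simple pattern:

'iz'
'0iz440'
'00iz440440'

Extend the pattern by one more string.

Each term wraps the previous one in 0 on the left and 440 on the right.
One more step from 00iz440440 gives the answer.

000iz440440440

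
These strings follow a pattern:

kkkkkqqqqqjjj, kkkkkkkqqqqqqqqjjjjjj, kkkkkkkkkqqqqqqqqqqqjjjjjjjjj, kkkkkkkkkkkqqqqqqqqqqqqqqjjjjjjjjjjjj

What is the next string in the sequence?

kkkkkkkkkkkkkqqqqqqqqqqqqqqqqqjjjjjjjjjjjjjjj

The n-th term is 2n+3 k's then 3n+2 q's then 3n j's (n = 1, 2, …).
At n = 5 the blocks have lengths 13, 17, 15.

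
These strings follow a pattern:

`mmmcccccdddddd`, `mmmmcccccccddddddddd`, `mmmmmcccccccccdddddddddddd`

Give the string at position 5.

mmmmmmmcccccccccccccdddddddddddddddddd

Each string has the form m^{n+2} c^{2n+3} d^{3n+3} (n = 1, 2, …).
At n = 5 the blocks have lengths 7, 13, 18.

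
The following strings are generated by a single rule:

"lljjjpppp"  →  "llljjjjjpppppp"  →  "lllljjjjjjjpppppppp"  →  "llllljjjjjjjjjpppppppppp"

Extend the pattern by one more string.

lllllljjjjjjjjjjjpppppppppppp

Reading off run lengths: l runs 2, 3, 4, 5; j runs 3, 5, 7, 9; p runs 4, 6, 8, 10 — each is linear in n, where the shown terms are n = 2, 3, 4, 5.
Setting n = 6 gives 6, 11, 12 characters in each block.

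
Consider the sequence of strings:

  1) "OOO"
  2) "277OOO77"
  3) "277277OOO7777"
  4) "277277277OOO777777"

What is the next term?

Each term wraps the previous one in 277 on the left and 77 on the right.
One more step from 277277277OOO777777 gives the answer.

277277277277OOO77777777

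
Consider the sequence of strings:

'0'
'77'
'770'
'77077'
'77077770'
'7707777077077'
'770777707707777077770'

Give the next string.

Each term (from the third on) is the previous term followed by the one before it: term 3 = 77·0 = 770.
The next term joins 770777707707777077770 and 7707777077077.

7707777077077770777707707777077077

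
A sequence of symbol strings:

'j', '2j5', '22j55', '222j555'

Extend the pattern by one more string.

Every step adds 2 to the front and 5 to the end of the previous string.
Applying this once more to 222j555:

2222j5555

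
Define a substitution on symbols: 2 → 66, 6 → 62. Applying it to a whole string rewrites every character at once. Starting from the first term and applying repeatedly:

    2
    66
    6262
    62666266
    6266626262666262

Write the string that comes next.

Rewriting the 16 symbols of 6266626262666262 one by one yields 62 66 62 62 62 66 62 66 62 66 62 62 62 66 62 66; concatenated:

62666262626662666266626262666266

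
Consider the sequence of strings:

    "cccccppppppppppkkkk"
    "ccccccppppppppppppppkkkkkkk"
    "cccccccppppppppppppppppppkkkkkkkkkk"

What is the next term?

ccccccccppppppppppppppppppppppkkkkkkkkkkkkk

Reading off run lengths: c runs 5, 6, 7; p runs 10, 14, 18; k runs 4, 7, 10 — each is linear in n, where the shown terms are n = 2, 3, 4.
At n = 5 the blocks have lengths 8, 22, 13.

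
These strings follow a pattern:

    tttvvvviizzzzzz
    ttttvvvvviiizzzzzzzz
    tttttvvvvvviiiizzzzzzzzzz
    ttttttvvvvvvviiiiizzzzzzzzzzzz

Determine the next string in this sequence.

Reading off run lengths: t runs 3, 4, 5, 6; v runs 4, 5, 6, 7; i runs 2, 3, 4, 5; z runs 6, 8, 10, 12 — each is linear in n, where the shown terms are n = 3, 4, 5, 6.
Setting n = 7 gives 7, 8, 6, 14 characters in each block.

tttttttvvvvvvvviiiiiizzzzzzzzzzzzzz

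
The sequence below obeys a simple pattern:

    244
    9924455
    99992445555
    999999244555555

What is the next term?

Each term wraps the previous one in 99 on the left and 55 on the right.
Applying this once more to 999999244555555:

9999999924455555555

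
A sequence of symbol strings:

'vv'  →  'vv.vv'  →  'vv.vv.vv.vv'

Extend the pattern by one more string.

s(k+1) = s(k)·.·s(k) — each term doubles the last with '.' between the halves.
One more doubling of vv.vv.vv.vv gives the answer.

vv.vv.vv.vv.vv.vv.vv.vv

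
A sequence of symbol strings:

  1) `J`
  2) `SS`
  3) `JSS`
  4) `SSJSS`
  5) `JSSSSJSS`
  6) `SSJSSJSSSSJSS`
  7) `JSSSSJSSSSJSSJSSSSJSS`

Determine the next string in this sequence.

SSJSSJSSSSJSSJSSSSJSSSSJSSJSSSSJSS

This is a Fibonacci-style word recurrence s(k) = s(k−2)·s(k−1): e.g. J·SS = JSS.
So term 8 is SSJSSJSSSSJSS·JSSSSJSSSSJSSJSSSSJSS.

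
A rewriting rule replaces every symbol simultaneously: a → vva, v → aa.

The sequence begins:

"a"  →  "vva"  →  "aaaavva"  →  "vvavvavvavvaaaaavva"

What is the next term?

Replace each of the 19 characters of vvavvavvavvaaaaavva in place — aa aa vva aa aa vva aa aa vva aa aa vva vva vva vva vva aa aa vva — and concatenate.

aaaavvaaaaavvaaaaavvaaaaavvavvavvavvavvaaaaavva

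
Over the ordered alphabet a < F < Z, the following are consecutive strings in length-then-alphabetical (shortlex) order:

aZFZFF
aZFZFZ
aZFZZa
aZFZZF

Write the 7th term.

aZZaaF

Continuing the enumeration 3 steps past aZFZZF: aZFZZF → aZFZZZ → aZZaaa → (answer).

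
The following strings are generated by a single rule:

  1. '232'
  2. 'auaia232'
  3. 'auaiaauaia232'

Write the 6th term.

Each term is the previous one with auaia prepended.
From auaiaauaia232, 3 further steps: auaiaauaia232 → auaiaauaiaauaia232 → auaiaauaiaauaiaauaia232 → (answer).

auaiaauaiaauaiaauaiaauaia232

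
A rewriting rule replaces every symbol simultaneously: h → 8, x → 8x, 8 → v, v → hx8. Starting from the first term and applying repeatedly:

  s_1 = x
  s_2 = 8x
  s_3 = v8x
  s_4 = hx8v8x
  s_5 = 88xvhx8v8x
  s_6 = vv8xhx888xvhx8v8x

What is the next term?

Replace each of the 17 characters of vv8xhx888xvhx8v8x in place — hx8 hx8 v 8x 8 8x v v v 8x hx8 8 8x v hx8 v 8x — and concatenate.

hx8hx8v8x88xvvv8xhx888xvhx8v8x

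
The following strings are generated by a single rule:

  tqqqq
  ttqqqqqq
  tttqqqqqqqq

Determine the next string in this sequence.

Each string has the form t^{n-1} q^{2n}, where the shown terms are n = 2, 3, 4.
For the next term, n = 5, so the run lengths are 4, 10.

ttttqqqqqqqqqq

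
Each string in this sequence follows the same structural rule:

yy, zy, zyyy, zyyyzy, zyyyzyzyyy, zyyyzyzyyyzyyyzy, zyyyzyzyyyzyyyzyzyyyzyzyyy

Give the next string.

Each term (from the third on) is the previous term followed by the one before it: term 3 = zy·yy = zyyy.
The next term joins zyyyzyzyyyzyyyzyzyyyzyzyyy and zyyyzyzyyyzyyyzy.

zyyyzyzyyyzyyyzyzyyyzyzyyyzyyyzyzyyyzyyyzy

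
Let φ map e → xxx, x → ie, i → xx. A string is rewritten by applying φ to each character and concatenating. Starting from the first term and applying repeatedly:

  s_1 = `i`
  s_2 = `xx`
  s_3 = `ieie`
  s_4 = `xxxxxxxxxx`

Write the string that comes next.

ieieieieieieieieieie

Rewriting each symbol of xxxxxxxxxx: x→ie, x→ie, x→ie, x→ie, x→ie, x→ie, x→ie, x→ie, x→ie, x→ie, which concatenates to ie ie ie ie ie ie ie ie ie ie.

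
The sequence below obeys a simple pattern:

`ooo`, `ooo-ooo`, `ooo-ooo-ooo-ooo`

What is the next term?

ooo-ooo-ooo-ooo-ooo-ooo-ooo-ooo

s(k+1) = s(k)·-·s(k) — each term doubles the last with '-' between the halves.
One more doubling of ooo-ooo-ooo-ooo gives the answer.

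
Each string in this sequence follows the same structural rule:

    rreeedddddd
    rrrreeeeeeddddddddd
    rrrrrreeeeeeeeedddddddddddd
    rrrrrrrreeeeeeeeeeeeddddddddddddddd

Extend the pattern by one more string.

rrrrrrrrrreeeeeeeeeeeeeeedddddddddddddddddd

Each string has the form r^{2n} e^{3n} d^{3n+3} (n = 1, 2, …).
Setting n = 5 gives 10, 15, 18 characters in each block.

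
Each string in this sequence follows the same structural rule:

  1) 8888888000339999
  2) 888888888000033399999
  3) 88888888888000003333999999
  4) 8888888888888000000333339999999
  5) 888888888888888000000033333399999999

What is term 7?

Term n consists of 2n+1 8's, followed by n 0's, followed by n-1 3's, followed by n+1 9's, where the shown terms are n = 3, 4, 5, 6, 7.
For term 7, n = 9, so the run lengths are 19, 9, 8, 10.

8888888888888888888000000000333333339999999999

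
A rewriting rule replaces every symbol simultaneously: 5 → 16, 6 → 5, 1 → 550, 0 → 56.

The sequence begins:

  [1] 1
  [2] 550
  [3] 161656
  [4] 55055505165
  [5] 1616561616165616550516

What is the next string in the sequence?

Applying the rule to each of the 22 symbols of 1616561616165616550516 gives the pieces 550 5 550 5 16 5 550 5 550 5 550 5 16 5 550 5 16 16 56 16 550 5, which concatenate to the answer.

550555051655505550555051655505161656165505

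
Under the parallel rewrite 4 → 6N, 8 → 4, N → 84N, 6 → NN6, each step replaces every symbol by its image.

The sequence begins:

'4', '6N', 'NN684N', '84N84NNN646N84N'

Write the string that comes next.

Rewriting the 15 symbols of 84N84NNN646N84N one by one yields 4 6N 84N 4 6N 84N 84N 84N NN6 6N NN6 84N 4 6N 84N; concatenated:

46N84N46N84N84N84NNN66NNN684N46N84N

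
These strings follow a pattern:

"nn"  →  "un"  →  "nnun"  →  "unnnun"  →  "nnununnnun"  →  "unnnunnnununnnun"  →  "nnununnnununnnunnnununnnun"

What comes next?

This is a Fibonacci-style word recurrence s(k) = s(k−2)·s(k−1): e.g. nn·un = nnun.
So term 8 is unnnunnnununnnun·nnununnnununnnunnnununnnun.

unnnunnnununnnunnnununnnununnnunnnununnnun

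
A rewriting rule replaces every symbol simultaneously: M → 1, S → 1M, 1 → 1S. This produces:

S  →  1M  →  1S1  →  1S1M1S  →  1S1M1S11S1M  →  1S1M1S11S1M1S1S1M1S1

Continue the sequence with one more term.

Replace each of the 20 characters of 1S1M1S11S1M1S1S1M1S1 in place — 1S 1M 1S 1 1S 1M 1S 1S 1M 1S 1 1S 1M 1S 1M 1S 1 1S 1M 1S — and concatenate.

1S1M1S11S1M1S1S1M1S11S1M1S1M1S11S1M1S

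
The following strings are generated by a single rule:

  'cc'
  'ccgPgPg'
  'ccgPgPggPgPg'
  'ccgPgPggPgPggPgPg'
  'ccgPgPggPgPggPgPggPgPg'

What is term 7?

Every step adds gPgPg to the end: s(k+1) = s(k)·gPgPg.
From ccgPgPggPgPggPgPggPgPg, 2 further steps: ccgPgPggPgPggPgPggPgPg → ccgPgPggPgPggPgPggPgPggPgPg → (answer).

ccgPgPggPgPggPgPggPgPggPgPggPgPg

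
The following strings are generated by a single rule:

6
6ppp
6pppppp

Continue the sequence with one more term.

Every step adds ppp to the end: s(k+1) = s(k)·ppp.
Applying this once more to 6pppppp:

6ppppppppp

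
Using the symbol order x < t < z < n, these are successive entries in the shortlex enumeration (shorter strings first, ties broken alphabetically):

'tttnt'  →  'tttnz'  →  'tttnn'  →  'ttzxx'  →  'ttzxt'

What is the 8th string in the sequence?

ttztx

Advancing 3 positions from ttzxt through ttzxt → ttzxz → ttzxn reaches term 8.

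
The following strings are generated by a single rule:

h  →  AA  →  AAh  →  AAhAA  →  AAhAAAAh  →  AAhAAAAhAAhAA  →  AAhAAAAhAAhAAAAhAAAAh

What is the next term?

From term 3 onward, concatenate the last term with the second-to-last: AA·h = AAh, AAh·AA = AAhAA, …
So term 8 is AAhAAAAhAAhAAAAhAAAAh·AAhAAAAhAAhAA.

AAhAAAAhAAhAAAAhAAAAhAAhAAAAhAAhAA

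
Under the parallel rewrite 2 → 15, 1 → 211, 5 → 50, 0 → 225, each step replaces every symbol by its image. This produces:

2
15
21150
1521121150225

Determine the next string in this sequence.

φ(1521121150225) expands symbol-by-symbol to 211 50 15 211 211 15 211 211 50 225 15 15 50; joining the 13 pieces gives the next term.

21150152112111521121150225151550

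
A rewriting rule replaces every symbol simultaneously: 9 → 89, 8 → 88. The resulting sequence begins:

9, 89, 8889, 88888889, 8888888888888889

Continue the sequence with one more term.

Applying the rule to each of the 16 symbols of 8888888888888889 gives the pieces 88 88 88 88 88 88 88 88 88 88 88 88 88 88 88 89, which concatenate to the answer.

88888888888888888888888888888889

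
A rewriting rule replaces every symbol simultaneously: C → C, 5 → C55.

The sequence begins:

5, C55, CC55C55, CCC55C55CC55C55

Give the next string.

Rewriting the 15 symbols of CCC55C55CC55C55 one by one yields C C C C55 C55 C C55 C55 C C C55 C55 C C55 C55; concatenated:

CCCC55C55CC55C55CCC55C55CC55C55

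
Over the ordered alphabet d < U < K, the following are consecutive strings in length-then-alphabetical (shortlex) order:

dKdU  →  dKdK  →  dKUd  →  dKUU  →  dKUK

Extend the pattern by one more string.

Find the rightmost character of dKUK below K, bump it to the next letter, and reset everything to its right to d.

dKKd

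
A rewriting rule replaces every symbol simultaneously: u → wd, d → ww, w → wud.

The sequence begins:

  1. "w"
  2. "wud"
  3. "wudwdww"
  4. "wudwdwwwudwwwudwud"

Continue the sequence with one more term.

wudwdwwwudwwwudwudwudwdwwwudwudwudwdwwwudwdww

Applying the rule to each of the 18 symbols of wudwdwwwudwwwudwud gives the pieces wud wd ww wud ww wud wud wud wd ww wud wud wud wd ww wud wd ww, which concatenate to the answer.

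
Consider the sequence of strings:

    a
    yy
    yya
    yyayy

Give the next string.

Each term (from the third on) is the previous term followed by the one before it: term 3 = yy·a = yya.
The next term joins yyayy and yya.

yyayyyya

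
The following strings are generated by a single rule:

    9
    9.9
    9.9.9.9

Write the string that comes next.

Each string is two copies of the previous one joined by '.'.
One more doubling of 9.9.9.9 gives the answer.

9.9.9.9.9.9.9.9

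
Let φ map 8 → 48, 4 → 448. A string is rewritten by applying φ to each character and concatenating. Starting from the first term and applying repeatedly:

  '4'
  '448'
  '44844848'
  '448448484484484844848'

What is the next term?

Applying the rule to each of the 21 symbols of 448448484484484844848 gives the pieces 448 448 48 448 448 48 448 48 448 448 48 448 448 48 448 48 448 448 48 448 48, which concatenate to the answer.

4484484844844848448484484484844844848448484484484844848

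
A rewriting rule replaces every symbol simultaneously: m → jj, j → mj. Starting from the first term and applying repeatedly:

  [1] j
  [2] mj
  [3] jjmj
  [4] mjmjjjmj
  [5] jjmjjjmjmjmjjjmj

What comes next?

Applying the rule to each of the 16 symbols of jjmjjjmjmjmjjjmj gives the pieces mj mj jj mj mj mj jj mj jj mj jj mj mj mj jj mj, which concatenate to the answer.

mjmjjjmjmjmjjjmjjjmjjjmjmjmjjjmj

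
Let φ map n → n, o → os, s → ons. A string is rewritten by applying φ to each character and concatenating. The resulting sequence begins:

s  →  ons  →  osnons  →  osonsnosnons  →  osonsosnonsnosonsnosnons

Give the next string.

Applying the rule to each of the 24 symbols of osonsosnonsnosonsnosnons gives the pieces os ons os n ons os ons n os n ons n os ons os n ons n os ons n os n ons, which concatenate to the answer.

osonsosnonsosonsnosnonsnosonsosnonsnosonsnosnons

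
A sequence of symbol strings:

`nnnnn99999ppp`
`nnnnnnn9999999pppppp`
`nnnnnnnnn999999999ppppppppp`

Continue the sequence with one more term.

Each string has the form n^{2n+3} 9^{2n+3} p^{3n} (n = 1, 2, …).
For the next term, n = 4, so the run lengths are 11, 11, 12.

nnnnnnnnnnn99999999999pppppppppppp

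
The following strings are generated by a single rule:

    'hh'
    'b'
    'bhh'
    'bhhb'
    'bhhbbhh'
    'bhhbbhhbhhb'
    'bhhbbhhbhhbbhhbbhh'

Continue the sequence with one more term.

bhhbbhhbhhbbhhbbhhbhhbbhhbhhb

Each term (from the third on) is the previous term followed by the one before it: term 3 = b·hh = bhh.
So term 8 is bhhbbhhbhhbbhhbbhh·bhhbbhhbhhb.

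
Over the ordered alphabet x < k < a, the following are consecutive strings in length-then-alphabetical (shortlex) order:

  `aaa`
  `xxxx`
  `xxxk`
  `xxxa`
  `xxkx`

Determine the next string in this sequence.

The successor of xxkx increments the rightmost position that isn't already a and resets every position after it to x.

xxkk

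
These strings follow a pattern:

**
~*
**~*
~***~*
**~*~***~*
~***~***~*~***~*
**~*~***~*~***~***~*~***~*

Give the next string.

~***~***~*~***~***~*~***~*~***~***~*~***~*

From term 3 onward, concatenate the second-to-last term with the last: **·~* = **~*, ~*·**~* = ~***~*, …
So term 8 is ~***~***~*~***~*·**~*~***~*~***~***~*~***~*.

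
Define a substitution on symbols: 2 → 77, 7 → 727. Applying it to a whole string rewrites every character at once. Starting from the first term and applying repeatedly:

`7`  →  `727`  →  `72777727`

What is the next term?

7277772772772772777727

Expanding 72777727: 7→727, 2→77, 7→727, 7→727, 7→727, 7→727, 2→77, 7→727. Concatenated: 727 77 727 727 727 727 77 727.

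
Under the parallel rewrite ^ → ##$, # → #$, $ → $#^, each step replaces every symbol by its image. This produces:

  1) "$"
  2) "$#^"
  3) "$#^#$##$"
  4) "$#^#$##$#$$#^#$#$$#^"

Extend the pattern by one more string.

φ($#^#$##$#$$#^#$#$$#^) expands symbol-by-symbol to $#^ #$ ##$ #$ $#^ #$ #$ $#^ #$ $#^ $#^ #$ ##$ #$ $#^ #$ $#^ $#^ #$ ##$; joining the 20 pieces gives the next term.

$#^#$##$#$$#^#$#$$#^#$$#^$#^#$##$#$$#^#$$#^$#^#$##$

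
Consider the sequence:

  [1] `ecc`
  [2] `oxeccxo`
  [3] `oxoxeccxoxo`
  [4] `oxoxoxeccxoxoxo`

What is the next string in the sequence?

s(k+1) = ox·s(k)·xo, so each term gains ox as a prefix and xo as a suffix.
Applying this once more to oxoxoxeccxoxoxo:

oxoxoxoxeccxoxoxoxo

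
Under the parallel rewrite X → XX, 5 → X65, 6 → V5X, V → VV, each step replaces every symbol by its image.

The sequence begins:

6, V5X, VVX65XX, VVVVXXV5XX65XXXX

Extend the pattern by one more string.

φ(VVVVXXV5XX65XXXX) expands symbol-by-symbol to VV VV VV VV XX XX VV X65 XX XX V5X X65 XX XX XX XX; joining the 16 pieces gives the next term.

VVVVVVVVXXXXVVX65XXXXV5XX65XXXXXXXX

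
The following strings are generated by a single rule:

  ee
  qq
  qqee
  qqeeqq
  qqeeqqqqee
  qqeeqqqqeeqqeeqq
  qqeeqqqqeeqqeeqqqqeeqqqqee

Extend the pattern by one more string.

Each term (from the third on) is the previous term followed by the one before it: term 3 = qq·ee = qqee.
Continuing: qqeeqqqqeeqqeeqqqqeeqqqqee · qqeeqqqqeeqqeeqq gives term 8.

qqeeqqqqeeqqeeqqqqeeqqqqeeqqeeqqqqeeqqeeqq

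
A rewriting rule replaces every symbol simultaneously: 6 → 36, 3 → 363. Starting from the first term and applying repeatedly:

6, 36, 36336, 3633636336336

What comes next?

Rewriting the 13 symbols of 3633636336336 one by one yields 363 36 363 363 36 363 36 363 363 36 363 363 36; concatenated:

3633636336336363363633633636336336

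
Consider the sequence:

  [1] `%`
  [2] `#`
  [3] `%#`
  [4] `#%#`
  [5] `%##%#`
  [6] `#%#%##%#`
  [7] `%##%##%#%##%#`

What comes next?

From term 3 onward, concatenate the second-to-last term with the last: %·# = %#, #·%# = #%#, …
Continuing: #%#%##%# · %##%##%#%##%# gives term 8.

#%#%##%#%##%##%#%##%#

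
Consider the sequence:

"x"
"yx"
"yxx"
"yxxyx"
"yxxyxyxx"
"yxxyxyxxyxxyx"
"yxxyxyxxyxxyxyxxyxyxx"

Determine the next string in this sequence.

This is a Fibonacci-style word recurrence s(k) = s(k−1)·s(k−2): e.g. yx·x = yxx.
So term 8 is yxxyxyxxyxxyxyxxyxyxx·yxxyxyxxyxxyx.

yxxyxyxxyxxyxyxxyxyxxyxxyxyxxyxxyx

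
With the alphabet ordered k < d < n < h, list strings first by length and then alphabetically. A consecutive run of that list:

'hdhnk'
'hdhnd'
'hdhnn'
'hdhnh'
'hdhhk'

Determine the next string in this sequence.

Find the rightmost character of hdhhk below h, bump it to the next letter, and reset everything to its right to k.

hdhhd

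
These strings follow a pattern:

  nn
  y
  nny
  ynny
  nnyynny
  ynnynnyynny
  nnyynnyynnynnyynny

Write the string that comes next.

Each term (from the third on) is the two preceding terms concatenated in order: term 3 = nn·y = nny.
Continuing: ynnynnyynny · nnyynnyynnynnyynny gives term 8.

ynnynnyynnynnyynnyynnynnyynny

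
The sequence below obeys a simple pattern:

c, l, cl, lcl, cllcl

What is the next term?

From term 3 onward, concatenate the second-to-last term with the last: c·l = cl, l·cl = lcl, …
Continuing: lcl · cllcl gives term 6.

lclcllcl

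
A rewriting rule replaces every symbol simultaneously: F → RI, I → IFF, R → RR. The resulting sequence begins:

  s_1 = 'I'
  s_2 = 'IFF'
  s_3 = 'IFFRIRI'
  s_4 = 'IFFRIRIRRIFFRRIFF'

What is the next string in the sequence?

IFFRIRIRRIFFRRIFFRRRRIFFRIRIRRRRIFFRIRI

Applying the rule to each of the 17 symbols of IFFRIRIRRIFFRRIFF gives the pieces IFF RI RI RR IFF RR IFF RR RR IFF RI RI RR RR IFF RI RI, which concatenate to the answer.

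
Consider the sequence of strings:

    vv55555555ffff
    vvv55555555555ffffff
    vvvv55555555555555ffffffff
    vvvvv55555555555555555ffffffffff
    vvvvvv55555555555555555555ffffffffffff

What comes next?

vvvvvvv55555555555555555555555ffffffffffffff

The n-th term is n v's then 3n+2 5's then 2n f's, where the shown terms are n = 2, 3, 4, 5, 6.
At n = 7 the blocks have lengths 7, 23, 14.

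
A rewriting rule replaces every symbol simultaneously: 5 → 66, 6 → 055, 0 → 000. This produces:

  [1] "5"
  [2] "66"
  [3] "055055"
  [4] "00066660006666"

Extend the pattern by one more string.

000000000055055055055000000000055055055055

φ(00066660006666) expands symbol-by-symbol to 000 000 000 055 055 055 055 000 000 000 055 055 055 055; joining the 14 pieces gives the next term.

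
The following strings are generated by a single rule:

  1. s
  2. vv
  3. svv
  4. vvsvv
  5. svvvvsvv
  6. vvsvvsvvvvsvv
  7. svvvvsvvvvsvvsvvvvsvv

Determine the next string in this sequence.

vvsvvsvvvvsvvsvvvvsvvvvsvvsvvvvsvv

Each term (from the third on) is the two preceding terms concatenated in order: term 3 = s·vv = svv.
So term 8 is vvsvvsvvvvsvv·svvvvsvvvvsvvsvvvvsvv.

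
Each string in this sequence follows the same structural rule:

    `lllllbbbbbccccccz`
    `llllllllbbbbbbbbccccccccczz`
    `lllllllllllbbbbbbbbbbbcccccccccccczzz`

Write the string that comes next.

llllllllllllllbbbbbbbbbbbbbbccccccccccccccczzzz

The n-th term is 3n+2 l's then 3n+2 b's then 3n+3 c's then n z's (n = 1, 2, …).
For the next term, n = 4, so the run lengths are 14, 14, 15, 4.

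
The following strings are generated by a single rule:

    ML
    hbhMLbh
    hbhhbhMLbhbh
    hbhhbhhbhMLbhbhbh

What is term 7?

hbhhbhhbhhbhhbhhbhMLbhbhbhbhbhbh

Each term wraps the previous one in hbh on the left and bh on the right.
From hbhhbhhbhMLbhbhbh, 3 further steps: hbhhbhhbhMLbhbhbh → hbhhbhhbhhbhMLbhbhbhbh → hbhhbhhbhhbhhbhMLbhbhbhbhbh → (answer).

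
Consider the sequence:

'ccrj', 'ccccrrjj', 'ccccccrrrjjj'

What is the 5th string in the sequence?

ccccccccccrrrrrjjjjj

The n-th term is 2n c's then n r's then n j's (n = 1, 2, …).
For term 5, n = 5, so the run lengths are 10, 5, 5.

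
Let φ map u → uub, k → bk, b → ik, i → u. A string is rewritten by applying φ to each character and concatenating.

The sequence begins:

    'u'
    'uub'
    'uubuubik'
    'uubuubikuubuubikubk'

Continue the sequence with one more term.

Applying the rule to each of the 19 symbols of uubuubikuubuubikubk gives the pieces uub uub ik uub uub ik u bk uub uub ik uub uub ik u bk uub ik bk, which concatenate to the answer.

uubuubikuubuubikubkuubuubikuubuubikubkuubikbk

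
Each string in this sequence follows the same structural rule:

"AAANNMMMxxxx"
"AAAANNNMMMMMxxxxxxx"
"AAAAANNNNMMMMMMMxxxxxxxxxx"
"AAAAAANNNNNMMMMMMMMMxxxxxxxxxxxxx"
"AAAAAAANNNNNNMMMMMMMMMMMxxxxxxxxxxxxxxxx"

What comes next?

Each string has the form A^{n+2} N^{n+1} M^{2n+1} x^{3n+1} (n = 1, 2, …).
At n = 6 the blocks have lengths 8, 7, 13, 19.

AAAAAAAANNNNNNNMMMMMMMMMMMMMxxxxxxxxxxxxxxxxxxx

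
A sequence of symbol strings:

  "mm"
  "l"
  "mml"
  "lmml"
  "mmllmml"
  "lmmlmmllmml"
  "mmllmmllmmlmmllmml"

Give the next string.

lmmlmmllmmlmmllmmllmmlmmllmml

This is a Fibonacci-style word recurrence s(k) = s(k−2)·s(k−1): e.g. mm·l = mml.
The next term joins lmmlmmllmml and mmllmmllmmlmmllmml.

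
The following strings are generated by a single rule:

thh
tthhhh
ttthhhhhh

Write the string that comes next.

tttthhhhhhhh

Reading off run lengths: t runs 1, 2, 3; h runs 2, 4, 6 — each is linear in n (n = 1, 2, …).
Setting n = 4 gives 4, 8 characters in each block.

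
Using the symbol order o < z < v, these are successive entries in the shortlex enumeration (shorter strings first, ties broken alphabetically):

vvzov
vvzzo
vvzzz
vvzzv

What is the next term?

Treat vvzzv as a base-3 numeral over the given alphabet and add one, carrying through any trailing v's.

vvzvo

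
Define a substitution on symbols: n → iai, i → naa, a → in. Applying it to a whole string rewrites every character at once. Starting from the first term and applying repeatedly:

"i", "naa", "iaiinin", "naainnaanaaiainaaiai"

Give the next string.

Rewriting the 20 symbols of naainnaanaaiainaaiai one by one yields iai in in naa iai iai in in iai in in naa in naa iai in in naa in naa; concatenated:

iaiininnaaiaiiaiininiaiininnaainnaaiaiininnaainnaa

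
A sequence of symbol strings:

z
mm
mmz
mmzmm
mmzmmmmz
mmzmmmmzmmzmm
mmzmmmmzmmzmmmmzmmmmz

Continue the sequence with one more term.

From term 3 onward, concatenate the last term with the second-to-last: mm·z = mmz, mmz·mm = mmzmm, …
So term 8 is mmzmmmmzmmzmmmmzmmmmz·mmzmmmmzmmzmm.

mmzmmmmzmmzmmmmzmmmmzmmzmmmmzmmzmm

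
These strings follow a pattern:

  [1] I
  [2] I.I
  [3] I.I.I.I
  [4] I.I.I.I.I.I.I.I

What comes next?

Each string is two copies of the previous one joined by '.'.
Doubling I.I.I.I.I.I.I.I with '.' between the halves:

I.I.I.I.I.I.I.I.I.I.I.I.I.I.I.I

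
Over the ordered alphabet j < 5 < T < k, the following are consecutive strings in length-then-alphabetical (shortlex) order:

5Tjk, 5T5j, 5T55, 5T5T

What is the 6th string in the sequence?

Continuing the enumeration 2 steps past 5T5T: 5T5T → 5T5k → (answer).

5TTj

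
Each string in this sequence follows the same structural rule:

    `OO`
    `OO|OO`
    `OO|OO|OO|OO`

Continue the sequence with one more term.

Each string is two copies of the previous one joined by '|'.
Doubling OO|OO|OO|OO with '|' between the halves:

OO|OO|OO|OO|OO|OO|OO|OO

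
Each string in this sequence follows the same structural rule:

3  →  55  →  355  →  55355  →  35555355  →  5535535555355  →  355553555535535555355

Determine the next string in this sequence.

Each term (from the third on) is the two preceding terms concatenated in order: term 3 = 3·55 = 355.
The next term joins 5535535555355 and 355553555535535555355.

5535535555355355553555535535555355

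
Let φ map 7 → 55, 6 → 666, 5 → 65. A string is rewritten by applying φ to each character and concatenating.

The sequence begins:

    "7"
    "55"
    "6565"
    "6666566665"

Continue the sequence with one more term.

Expanding 6666566665: 6→666, 6→666, 6→666, 6→666, 5→65, 6→666, 6→666, 6→666, 6→666, 5→65. Concatenated: 666 666 666 666 65 666 666 666 666 65.

6666666666666566666666666665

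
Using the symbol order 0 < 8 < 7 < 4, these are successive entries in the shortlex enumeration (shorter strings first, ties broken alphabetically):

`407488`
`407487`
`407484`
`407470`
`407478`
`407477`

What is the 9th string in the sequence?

Continuing the enumeration 3 steps past 407477: 407477 → 407474 → 407440 → (answer).

407448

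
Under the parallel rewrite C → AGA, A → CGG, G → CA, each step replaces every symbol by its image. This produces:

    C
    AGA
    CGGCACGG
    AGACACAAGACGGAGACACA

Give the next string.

CGGCACGGAGACGGAGACGGCGGCACGGAGACACACGGCACGGAGACGGAGACGG

Replace each of the 20 characters of AGACACAAGACGGAGACACA in place — CGG CA CGG AGA CGG AGA CGG CGG CA CGG AGA CA CA CGG CA CGG AGA CGG AGA CGG — and concatenate.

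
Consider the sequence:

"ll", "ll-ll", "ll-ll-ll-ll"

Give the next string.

Each string is two copies of the previous one joined by '-'.
Doubling ll-ll-ll-ll with '-' between the halves:

ll-ll-ll-ll-ll-ll-ll-ll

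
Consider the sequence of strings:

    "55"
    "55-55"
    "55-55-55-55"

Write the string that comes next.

Every step duplicates the string with '-' between the halves.
Doubling 55-55-55-55 with '-' between the halves:

55-55-55-55-55-55-55-55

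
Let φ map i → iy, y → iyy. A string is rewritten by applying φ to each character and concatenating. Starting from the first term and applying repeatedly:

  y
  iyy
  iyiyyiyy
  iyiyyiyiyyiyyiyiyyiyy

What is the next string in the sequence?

φ(iyiyyiyiyyiyyiyiyyiyy) expands symbol-by-symbol to iy iyy iy iyy iyy iy iyy iy iyy iyy iy iyy iyy iy iyy iy iyy iyy iy iyy iyy; joining the 21 pieces gives the next term.

iyiyyiyiyyiyyiyiyyiyiyyiyyiyiyyiyyiyiyyiyiyyiyyiyiyyiyy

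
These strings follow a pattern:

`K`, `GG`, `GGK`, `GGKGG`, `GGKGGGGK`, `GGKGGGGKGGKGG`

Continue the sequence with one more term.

GGKGGGGKGGKGGGGKGGGGK

Each term (from the third on) is the previous term followed by the one before it: term 3 = GG·K = GGK.
Continuing: GGKGGGGKGGKGG · GGKGGGGK gives term 7.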